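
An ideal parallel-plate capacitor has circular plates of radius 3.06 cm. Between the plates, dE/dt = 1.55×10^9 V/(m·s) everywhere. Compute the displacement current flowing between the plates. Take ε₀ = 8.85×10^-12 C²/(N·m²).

4.04×10^-5 A

I_d = ε₀ A (dE/dt) = (8.85×10^-12)(2.942×10^-3 m²)(1.55×10^9) = 4.04×10^-5 A.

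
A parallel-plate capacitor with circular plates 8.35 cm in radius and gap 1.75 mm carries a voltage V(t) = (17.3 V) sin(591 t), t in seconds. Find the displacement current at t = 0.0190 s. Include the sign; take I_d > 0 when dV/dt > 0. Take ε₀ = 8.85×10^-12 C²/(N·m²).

dE/dt = (V₀ω/d)·cos(ωt) with ωt = 11.229 rad: (17.3)(591)(0.2313)/(1.75×10^-3) = 1.351×10^6 V/(m·s).
I_d = ε₀ A dE/dt = (8.85×10^-12)(0.02190)(1.351×10^6) = 2.62×10^-7 A.

2.62×10^-7 A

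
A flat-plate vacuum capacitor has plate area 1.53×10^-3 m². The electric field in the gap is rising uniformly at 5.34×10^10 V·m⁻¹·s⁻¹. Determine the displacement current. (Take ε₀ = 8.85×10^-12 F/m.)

7.23×10^-4 A

I_d = ε₀ A (dE/dt) = (8.85×10^-12)(1.53×10^-3 m²)(5.34×10^10) = 7.23×10^-4 A.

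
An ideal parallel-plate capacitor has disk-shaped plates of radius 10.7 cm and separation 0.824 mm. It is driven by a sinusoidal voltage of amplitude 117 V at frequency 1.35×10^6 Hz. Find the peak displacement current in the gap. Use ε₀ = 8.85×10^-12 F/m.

0.383 A

(dE/dt)_max = V₀ω/d = 1.204×10^12 V/(m·s); ω = 2πf = 8.482×10^6 rad/s.
I_d,max = ε₀ A (dE/dt)_max = (8.85×10^-12)(0.03597)(1.204×10^12) = 0.383 A.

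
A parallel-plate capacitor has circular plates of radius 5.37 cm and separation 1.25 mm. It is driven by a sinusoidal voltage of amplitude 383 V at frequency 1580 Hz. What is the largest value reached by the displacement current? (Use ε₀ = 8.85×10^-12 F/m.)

C = ε₀A/d = (8.85×10^-12)(9.059×10^-3)/(1.25×10^-3) = 6.414×10^-11 F; ω = 2πf = 9927 rad/s.
I_d = C dV/dt, so |I_d|_max = C V₀ ω = (6.414×10^-11)(383)(9927) = 2.44×10^-4 A.

2.44×10^-4 A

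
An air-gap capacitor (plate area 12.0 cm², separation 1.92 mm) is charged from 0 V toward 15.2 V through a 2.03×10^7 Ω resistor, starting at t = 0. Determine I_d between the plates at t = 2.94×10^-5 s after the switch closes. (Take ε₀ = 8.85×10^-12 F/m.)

C = ε₀A/d = (8.85×10^-12)(1.20×10^-3)/(1.92×10^-3) = 5.531×10^-12 F, so τ = RC = 1.123×10^-4 s.
The conduction current is I(t) = (V₀/R) e^(−t/τ), and the displacement current between the plates equals it.
t/τ = 0.2618; I_d = (15.2/2.03×10^7) · e^(−0.2618) = (7.488×10^-7)(0.7697) = 5.76×10^-7 A.

5.76×10^-7 A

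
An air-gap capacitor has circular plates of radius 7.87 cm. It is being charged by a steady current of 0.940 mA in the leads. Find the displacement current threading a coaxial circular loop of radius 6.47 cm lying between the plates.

Between the plates the displacement current equals the wire current: I_d = 0.940 mA = 9.40×10^-4 A.
Since J_d is uniform, the enclosed fraction is (r/R)² = 0.6759, giving I_d,enc = 6.35×10^-4 A.

6.35×10^-4 A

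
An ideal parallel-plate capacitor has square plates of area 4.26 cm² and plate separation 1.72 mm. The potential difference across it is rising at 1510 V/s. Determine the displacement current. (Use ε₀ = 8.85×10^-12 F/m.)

3.31×10^-9 A

C = ε₀A/d = (8.85×10^-12)(4.26×10^-4)/(1.72×10^-3) = 2.192×10^-12 F.
I_d = C dV/dt = (2.192×10^-12)(1510) = 3.31×10^-9 A.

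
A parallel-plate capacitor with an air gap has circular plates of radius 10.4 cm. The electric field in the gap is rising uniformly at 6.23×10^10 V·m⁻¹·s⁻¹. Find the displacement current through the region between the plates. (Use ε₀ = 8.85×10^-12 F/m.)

0.0187 A

The displacement current is ε₀ times dΦ_E/dt = ε₀ A dE/dt = (8.85×10^-12)(0.03398)(6.23×10^10) = 0.0187 A.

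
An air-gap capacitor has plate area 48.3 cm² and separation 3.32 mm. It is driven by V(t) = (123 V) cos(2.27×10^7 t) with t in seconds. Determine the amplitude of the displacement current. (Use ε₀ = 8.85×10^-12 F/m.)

0.0359 A

(dE/dt)_max = V₀ω/d = 8.410×10^11 V/(m·s); ω = 2.27×10^7 rad/s.
I_d,max = ε₀ A (dE/dt)_max = (8.85×10^-12)(4.83×10^-3)(8.410×10^11) = 0.0359 A.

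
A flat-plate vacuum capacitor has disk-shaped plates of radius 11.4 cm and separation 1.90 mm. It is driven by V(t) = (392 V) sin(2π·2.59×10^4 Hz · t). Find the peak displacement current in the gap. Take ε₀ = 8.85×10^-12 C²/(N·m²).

0.0121 A

C = ε₀A/d = (8.85×10^-12)(0.04083)/(1.90×10^-3) = 1.902×10^-10 F; ω = 2πf = 1.627×10^5 rad/s.
I_d = C dV/dt, so |I_d|_max = C V₀ ω = (1.902×10^-10)(392)(1.627×10^5) = 0.0121 A.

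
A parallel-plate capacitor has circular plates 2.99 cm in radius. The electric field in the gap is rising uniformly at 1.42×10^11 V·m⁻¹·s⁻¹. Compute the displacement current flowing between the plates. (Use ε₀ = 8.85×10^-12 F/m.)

The displacement current is ε₀ times dΦ_E/dt = ε₀ A dE/dt = (8.85×10^-12)(2.809×10^-3)(1.42×10^11) = 3.53×10^-3 A.

3.53×10^-3 A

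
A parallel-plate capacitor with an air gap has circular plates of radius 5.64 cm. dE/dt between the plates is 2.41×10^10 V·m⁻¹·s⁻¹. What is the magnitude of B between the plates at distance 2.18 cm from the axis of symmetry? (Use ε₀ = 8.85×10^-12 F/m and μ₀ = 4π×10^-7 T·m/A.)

Through the whole plate area (πR² = 9.993×10^-3 m²), I_d = ε₀ πR² dE/dt = 2.131×10^-3 A.
An Ampèrian loop of radius r encloses a fraction (r/R)² of I_d. Then B·2πr = μ₀ I_d (r/R)², giving B = μ₀ I_d r/(2πR²) = 2.92×10^-9 T.

2.92×10^-9 T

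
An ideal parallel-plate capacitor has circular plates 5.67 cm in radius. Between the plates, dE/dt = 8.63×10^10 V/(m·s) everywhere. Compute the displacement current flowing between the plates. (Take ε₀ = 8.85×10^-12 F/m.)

7.71×10^-3 A

I_d = ε₀ A (dE/dt) = (8.85×10^-12)(0.01010 m²)(8.63×10^10) = 7.71×10^-3 A.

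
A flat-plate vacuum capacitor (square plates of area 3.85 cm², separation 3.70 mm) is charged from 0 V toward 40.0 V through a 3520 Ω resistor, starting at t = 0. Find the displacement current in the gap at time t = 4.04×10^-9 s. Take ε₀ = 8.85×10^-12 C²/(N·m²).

3.27×10^-3 A

C = ε₀A/d = (8.85×10^-12)(3.85×10^-4)/(3.70×10^-3) = 9.209×10^-13 F, so τ = RC = 3.242×10^-9 s.
The conduction current is I(t) = (V₀/R) e^(−t/τ), and the displacement current between the plates equals it.
t/τ = 1.246; I_d = (40.0/3520) · e^(−1.246) = (0.01136)(0.2877) = 3.27×10^-3 A.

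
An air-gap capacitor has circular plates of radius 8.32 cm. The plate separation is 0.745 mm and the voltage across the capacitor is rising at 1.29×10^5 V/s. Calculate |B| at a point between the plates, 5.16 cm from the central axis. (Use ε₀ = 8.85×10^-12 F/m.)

4.97×10^-11 T

I_d = C dV/dt with C = ε₀πR²/d = 2.584×10^-10 F, so I_d = (2.584×10^-10)(1.29×10^5) = 3.333×10^-5 A.
An Ampèrian loop of radius r encloses a fraction (r/R)² of I_d. Then B·2πr = μ₀ I_d (r/R)², giving B = μ₀ I_d r/(2πR²) = 4.97×10^-11 T.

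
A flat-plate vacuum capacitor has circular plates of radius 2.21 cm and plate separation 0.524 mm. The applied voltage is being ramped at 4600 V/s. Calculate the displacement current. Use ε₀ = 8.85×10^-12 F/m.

The displacement current equals the charging current C dV/dt. With C = ε₀A/d = (8.85×10^-12)(1.534×10^-3)/(5.24×10^-4) = 2.591×10^-11 F, I_d = (2.591×10^-11)(4600) = 1.19×10^-7 A.

1.19×10^-7 A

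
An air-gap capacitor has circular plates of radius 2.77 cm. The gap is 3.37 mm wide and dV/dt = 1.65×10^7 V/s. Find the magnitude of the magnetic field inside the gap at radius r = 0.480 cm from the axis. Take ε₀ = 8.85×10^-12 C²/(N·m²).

With E = V/d, dE/dt = 4.896×10^9 V/(m·s) and πR² = 2.411×10^-3 m², giving I_d = ε₀ πR² dE/dt = 1.045×10^-4 A.
For r < R the Ampère–Maxwell law gives B(2πr) = μ₀ I_d (r²/R²), so B = μ₀ I_d r/(2πR²) = (4π×10^-7)(1.045×10^-4)(4.80×10^-3)/(2π·0.0277²) = 1.31×10^-10 T.

1.31×10^-10 T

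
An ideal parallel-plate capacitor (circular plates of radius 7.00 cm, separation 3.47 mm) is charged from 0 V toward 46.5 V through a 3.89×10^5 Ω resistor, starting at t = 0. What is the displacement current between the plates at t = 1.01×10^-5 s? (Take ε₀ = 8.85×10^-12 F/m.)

C = ε₀A/d = (8.85×10^-12)(0.01539)/(3.47×10^-3) = 3.925×10^-11 F and τ = RC = 1.527×10^-5 s. I_d in the gap equals the RC charging current.
I_d(t) = (V₀/R) e^(−t/τ) = 1.195×10^-4 · e^(−0.6614) = 6.17×10^-5 A.

6.17×10^-5 A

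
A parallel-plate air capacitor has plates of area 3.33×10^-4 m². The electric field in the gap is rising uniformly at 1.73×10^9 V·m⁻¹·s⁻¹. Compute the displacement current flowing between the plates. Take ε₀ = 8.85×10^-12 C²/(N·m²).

5.10×10^-6 A

With a uniform field, Φ_E = EA, so I_d = ε₀ A dE/dt = 5.10×10^-6 A.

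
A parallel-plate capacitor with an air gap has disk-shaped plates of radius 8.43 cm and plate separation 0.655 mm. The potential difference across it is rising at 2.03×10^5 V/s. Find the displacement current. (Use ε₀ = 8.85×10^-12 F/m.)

The displacement current equals the charging current C dV/dt. With C = ε₀A/d = (8.85×10^-12)(0.02233)/(6.55×10^-4) = 3.017×10^-10 F, I_d = (3.017×10^-10)(2.03×10^5) = 6.12×10^-5 A.

6.12×10^-5 A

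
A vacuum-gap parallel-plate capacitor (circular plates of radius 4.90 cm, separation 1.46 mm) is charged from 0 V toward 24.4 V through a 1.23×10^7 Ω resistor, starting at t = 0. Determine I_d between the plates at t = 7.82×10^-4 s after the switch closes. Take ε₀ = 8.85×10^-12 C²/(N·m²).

With C = ε₀A/d = (8.85×10^-12)(7.543×10^-3)/(1.46×10^-3) = 4.572×10^-11 F, the time constant is τ = RC = 5.624×10^-4 s, so t/τ = 1.390 and e^(−t/τ) = 0.2491.
I_d = I_cond = (V₀/R) e^(−t/τ) = (1.984×10^-6)(0.2491) = 4.94×10^-7 A.

4.94×10^-7 A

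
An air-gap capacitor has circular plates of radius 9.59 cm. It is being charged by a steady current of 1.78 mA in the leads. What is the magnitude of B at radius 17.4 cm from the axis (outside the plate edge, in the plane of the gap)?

By continuity the displacement current in the gap matches the conduction current: I_d = 1.78×10^-3 A.
With r > R the enclosed displacement current is the full I_d; B = μ₀ I_d / (2πr) = 2.05×10^-9 T.

2.05×10^-9 T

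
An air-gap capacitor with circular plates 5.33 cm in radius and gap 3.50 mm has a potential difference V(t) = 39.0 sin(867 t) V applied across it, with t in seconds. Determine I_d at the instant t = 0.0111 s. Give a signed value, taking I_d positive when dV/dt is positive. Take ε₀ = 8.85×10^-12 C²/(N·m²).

-7.48×10^-7 A

C = ε₀A/d = (8.85×10^-12)(8.925×10^-3)/(3.50×10^-3) = 2.257×10^-11 F. dV/dt = V₀ω·cos(ωt); at ωt = 9.6237 rad this factor is -0.9803.
I_d = C dV/dt = (2.257×10^-11)(39.0)(867)(-0.9803) = -7.48×10^-7 A.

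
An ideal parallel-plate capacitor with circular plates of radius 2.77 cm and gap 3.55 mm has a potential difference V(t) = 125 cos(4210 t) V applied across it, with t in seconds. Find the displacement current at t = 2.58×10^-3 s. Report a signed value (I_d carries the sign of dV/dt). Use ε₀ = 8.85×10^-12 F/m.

dV/dt = (125)(4210)·−sin(10.8618) = 5.215×10^5 V/s.
I_d = C dV/dt with C = ε₀A/d = (8.85×10^-12)(2.411×10^-3)/(3.55×10^-3) = 6.011×10^-12 F, so I_d = (6.011×10^-12)(5.215×10^5) = 3.13×10^-6 A.

3.13×10^-6 A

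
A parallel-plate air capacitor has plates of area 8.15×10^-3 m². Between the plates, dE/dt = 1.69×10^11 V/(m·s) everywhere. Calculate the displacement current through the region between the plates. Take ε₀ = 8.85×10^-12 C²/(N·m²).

The displacement current is ε₀ times dΦ_E/dt = ε₀ A dE/dt = (8.85×10^-12)(8.15×10^-3)(1.69×10^11) = 0.0122 A.

0.0122 A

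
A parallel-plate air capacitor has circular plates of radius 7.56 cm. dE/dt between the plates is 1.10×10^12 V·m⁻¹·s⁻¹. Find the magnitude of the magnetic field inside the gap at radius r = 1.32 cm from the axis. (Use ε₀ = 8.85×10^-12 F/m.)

8.07×10^-8 T

I_d = ε₀ dΦ_E/dt = ε₀ πR² (dE/dt) = (8.85×10^-12)(0.01796)(1.10×10^12) = 0.1748 A through the full plate area.
For r < R the Ampère–Maxwell law gives B(2πr) = μ₀ I_d (r²/R²), so B = μ₀ I_d r/(2πR²) = (4π×10^-7)(0.1748)(0.0132)/(2π·0.0756²) = 8.07×10^-8 T.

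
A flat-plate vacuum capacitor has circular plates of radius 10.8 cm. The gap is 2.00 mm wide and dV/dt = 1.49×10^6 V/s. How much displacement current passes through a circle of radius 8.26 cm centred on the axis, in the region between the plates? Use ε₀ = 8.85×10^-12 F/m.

1.41×10^-4 A

With E = V/d, dE/dt = 7.450×10^8 V/(m·s) and πR² = 0.03664 m², giving I_d = ε₀ πR² dE/dt = 2.416×10^-4 A.
Since J_d is uniform, the enclosed fraction is (r/R)² = 0.5849, giving I_d,enc = 1.41×10^-4 A.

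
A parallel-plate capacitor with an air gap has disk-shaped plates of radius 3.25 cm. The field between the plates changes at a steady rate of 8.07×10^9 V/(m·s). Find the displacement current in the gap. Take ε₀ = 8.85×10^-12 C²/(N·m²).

With a uniform field, Φ_E = EA, so I_d = ε₀ A dE/dt = 2.37×10^-4 A.

2.37×10^-4 A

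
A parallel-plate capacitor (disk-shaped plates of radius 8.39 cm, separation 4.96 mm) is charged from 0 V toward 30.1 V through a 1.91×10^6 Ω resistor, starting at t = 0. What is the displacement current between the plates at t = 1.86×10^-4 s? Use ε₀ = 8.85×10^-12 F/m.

1.34×10^-6 A

C = ε₀A/d = (8.85×10^-12)(0.02211)/(4.96×10^-3) = 3.945×10^-11 F and τ = RC = 7.535×10^-5 s. I_d in the gap equals the RC charging current.
I_d(t) = (V₀/R) e^(−t/τ) = 1.576×10^-5 · e^(−2.468) = 1.34×10^-6 A.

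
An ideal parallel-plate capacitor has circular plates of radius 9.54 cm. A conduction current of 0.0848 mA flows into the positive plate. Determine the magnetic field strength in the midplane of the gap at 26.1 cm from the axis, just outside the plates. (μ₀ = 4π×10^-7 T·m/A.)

No conduction current crosses the gap, so I_d there equals the 8.48×10^-5 A in the leads.
For r ≥ R the full I_d is enclosed: B = μ₀ I_d/(2πr) = (4π×10^-7)(8.48×10^-5)/(2π·0.261) = 6.50×10^-11 T.

6.50×10^-11 T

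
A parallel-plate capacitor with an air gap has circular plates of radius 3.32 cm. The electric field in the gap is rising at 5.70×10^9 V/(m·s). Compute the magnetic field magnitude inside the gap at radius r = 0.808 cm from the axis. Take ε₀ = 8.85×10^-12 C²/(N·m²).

I_d = ε₀ dΦ_E/dt = ε₀ πR² (dE/dt) = (8.85×10^-12)(3.463×10^-3)(5.70×10^9) = 1.747×10^-4 A through the full plate area.
∮B·dl = μ₀ I_d,enc with I_d,enc = I_d r²/R² = 1.035×10^-5 A; so B = μ₀ I_d,enc/(2πr) = 2.56×10^-10 T.

2.56×10^-10 T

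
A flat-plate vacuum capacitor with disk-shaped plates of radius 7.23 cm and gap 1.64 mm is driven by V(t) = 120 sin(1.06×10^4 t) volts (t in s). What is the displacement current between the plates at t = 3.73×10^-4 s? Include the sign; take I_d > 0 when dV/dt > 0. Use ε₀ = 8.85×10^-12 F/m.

-7.75×10^-5 A

dE/dt = (V₀ω/d)·cos(ωt) with ωt = 3.9538 rad: (120)(1.06×10^4)(-0.6879)/(1.64×10^-3) = -5.335×10^8 V/(m·s).
I_d = ε₀ A dE/dt = (8.85×10^-12)(0.01642)(-5.335×10^8) = -7.75×10^-5 A.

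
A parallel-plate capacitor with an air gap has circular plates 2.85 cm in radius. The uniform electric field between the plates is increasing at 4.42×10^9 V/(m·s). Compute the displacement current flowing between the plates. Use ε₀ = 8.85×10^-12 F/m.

9.98×10^-5 A

I_d = ε₀ A (dE/dt) = (8.85×10^-12)(2.552×10^-3 m²)(4.42×10^9) = 9.98×10^-5 A.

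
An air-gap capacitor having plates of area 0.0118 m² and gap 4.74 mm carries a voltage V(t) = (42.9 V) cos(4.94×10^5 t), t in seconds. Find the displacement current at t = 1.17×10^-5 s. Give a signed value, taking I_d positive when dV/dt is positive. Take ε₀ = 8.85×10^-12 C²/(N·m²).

2.25×10^-4 A

dV/dt = (42.9)(4.94×10^5)·−sin(5.7798) = 1.022×10^7 V/s.
I_d = C dV/dt with C = ε₀A/d = (8.85×10^-12)(0.0118)/(4.74×10^-3) = 2.203×10^-11 F, so I_d = (2.203×10^-11)(1.022×10^7) = 2.25×10^-4 A.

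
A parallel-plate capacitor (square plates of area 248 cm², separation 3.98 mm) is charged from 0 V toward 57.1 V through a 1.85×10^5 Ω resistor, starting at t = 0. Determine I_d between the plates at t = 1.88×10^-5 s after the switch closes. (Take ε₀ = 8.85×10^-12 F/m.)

4.89×10^-5 A

C = ε₀A/d = (8.85×10^-12)(0.0248)/(3.98×10^-3) = 5.515×10^-11 F, so τ = RC = 1.020×10^-5 s.
The conduction current is I(t) = (V₀/R) e^(−t/τ), and the displacement current between the plates equals it.
t/τ = 1.843; I_d = (57.1/1.85×10^5) · e^(−1.843) = (3.086×10^-4)(0.1583) = 4.89×10^-5 A.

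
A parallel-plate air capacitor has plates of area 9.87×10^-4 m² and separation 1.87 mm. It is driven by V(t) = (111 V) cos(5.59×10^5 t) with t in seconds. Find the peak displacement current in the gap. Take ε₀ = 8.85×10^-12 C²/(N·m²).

(dE/dt)_max = V₀ω/d = 3.318×10^10 V/(m·s); ω = 5.59×10^5 rad/s.
I_d,max = ε₀ A (dE/dt)_max = (8.85×10^-12)(9.87×10^-4)(3.318×10^10) = 2.90×10^-4 A.

2.90×10^-4 A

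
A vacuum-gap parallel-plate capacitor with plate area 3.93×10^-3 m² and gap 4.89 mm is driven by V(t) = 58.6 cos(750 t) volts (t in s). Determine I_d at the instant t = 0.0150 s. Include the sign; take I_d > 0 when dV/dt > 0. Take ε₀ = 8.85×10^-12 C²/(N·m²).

3.03×10^-7 A

dE/dt = (V₀ω/d)·−sin(ωt) with ωt = 11.25 rad: (58.6)(750)(0.9678)/(4.89×10^-3) = 8.698×10^6 V/(m·s).
I_d = ε₀ A dE/dt = (8.85×10^-12)(3.93×10^-3)(8.698×10^6) = 3.03×10^-7 A.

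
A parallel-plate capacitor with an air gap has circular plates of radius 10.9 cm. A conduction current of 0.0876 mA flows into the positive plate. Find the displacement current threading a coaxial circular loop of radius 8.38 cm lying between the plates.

No conduction current crosses the gap, so I_d there equals the 8.76×10^-5 A in the leads.
Through an area πr² the displacement current is I_d·(πr²/πR²) = I_d (r/R)² = 5.18×10^-5 A.

5.18×10^-5 A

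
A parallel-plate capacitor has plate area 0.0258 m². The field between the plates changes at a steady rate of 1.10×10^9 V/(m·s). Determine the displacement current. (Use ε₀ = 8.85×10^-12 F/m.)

2.51×10^-4 A

The displacement current is ε₀ times dΦ_E/dt = ε₀ A dE/dt = (8.85×10^-12)(0.0258)(1.10×10^9) = 2.51×10^-4 A.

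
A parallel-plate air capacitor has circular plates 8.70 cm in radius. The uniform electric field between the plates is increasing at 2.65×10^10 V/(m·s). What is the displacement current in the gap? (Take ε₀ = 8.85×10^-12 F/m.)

5.58×10^-3 A

The displacement current is ε₀ times dΦ_E/dt = ε₀ A dE/dt = (8.85×10^-12)(0.02378)(2.65×10^10) = 5.58×10^-3 A.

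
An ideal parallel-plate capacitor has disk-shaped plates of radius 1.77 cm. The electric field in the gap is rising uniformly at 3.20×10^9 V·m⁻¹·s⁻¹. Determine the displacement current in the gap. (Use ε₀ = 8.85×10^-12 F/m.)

I_d = ε₀ A (dE/dt) = (8.85×10^-12)(9.842×10^-4 m²)(3.20×10^9) = 2.79×10^-5 A.

2.79×10^-5 A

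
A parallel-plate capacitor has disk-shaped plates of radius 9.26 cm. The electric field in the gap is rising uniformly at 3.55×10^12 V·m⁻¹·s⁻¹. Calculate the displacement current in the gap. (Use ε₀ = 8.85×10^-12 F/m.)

0.846 A

I_d = ε₀ A (dE/dt) = (8.85×10^-12)(0.02694 m²)(3.55×10^12) = 0.846 A.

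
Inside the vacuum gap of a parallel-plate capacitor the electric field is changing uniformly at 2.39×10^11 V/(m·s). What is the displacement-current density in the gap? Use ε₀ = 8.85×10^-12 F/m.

J_d = ε₀ dE/dt = (8.85×10^-12)(2.39×10^11) = 2.12 A/m².

2.12 A/m²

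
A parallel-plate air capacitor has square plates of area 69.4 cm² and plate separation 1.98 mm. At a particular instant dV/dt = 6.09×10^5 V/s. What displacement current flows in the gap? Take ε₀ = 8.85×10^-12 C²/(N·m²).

The displacement current equals the charging current C dV/dt. With C = ε₀A/d = (8.85×10^-12)(6.94×10^-3)/(1.98×10^-3) = 3.102×10^-11 F, I_d = (3.102×10^-11)(6.09×10^5) = 1.89×10^-5 A.

1.89×10^-5 A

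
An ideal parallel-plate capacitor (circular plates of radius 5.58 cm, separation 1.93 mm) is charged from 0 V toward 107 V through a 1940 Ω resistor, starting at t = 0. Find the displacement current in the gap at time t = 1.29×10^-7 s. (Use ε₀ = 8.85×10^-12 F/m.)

0.0125 A

With C = ε₀A/d = (8.85×10^-12)(9.782×10^-3)/(1.93×10^-3) = 4.486×10^-11 F, the time constant is τ = RC = 8.703×10^-8 s, so t/τ = 1.482 and e^(−t/τ) = 0.2272.
I_d = I_cond = (V₀/R) e^(−t/τ) = (0.05515)(0.2272) = 0.0125 A.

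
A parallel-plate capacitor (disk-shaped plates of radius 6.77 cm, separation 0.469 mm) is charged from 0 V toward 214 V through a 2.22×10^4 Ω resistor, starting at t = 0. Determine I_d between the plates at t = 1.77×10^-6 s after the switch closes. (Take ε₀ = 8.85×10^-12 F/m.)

7.19×10^-3 A

C = ε₀A/d = (8.85×10^-12)(0.01440)/(4.69×10^-4) = 2.717×10^-10 F, so τ = RC = 6.032×10^-6 s.
The conduction current is I(t) = (V₀/R) e^(−t/τ), and the displacement current between the plates equals it.
t/τ = 0.2934; I_d = (214/2.22×10^4) · e^(−0.2934) = (9.640×10^-3)(0.7457) = 7.19×10^-3 A.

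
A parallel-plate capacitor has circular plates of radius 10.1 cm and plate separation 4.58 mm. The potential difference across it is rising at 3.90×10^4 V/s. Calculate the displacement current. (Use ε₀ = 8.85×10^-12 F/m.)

The displacement current equals the charging current C dV/dt. With C = ε₀A/d = (8.85×10^-12)(0.03205)/(4.58×10^-3) = 6.193×10^-11 F, I_d = (6.193×10^-11)(3.90×10^4) = 2.42×10^-6 A.

2.42×10^-6 A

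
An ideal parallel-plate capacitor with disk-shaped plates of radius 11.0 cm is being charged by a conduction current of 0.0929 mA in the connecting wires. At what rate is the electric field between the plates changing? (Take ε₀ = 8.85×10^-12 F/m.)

2.76×10^8 V/(m·s)

Charge continuity gives I_d = I = 9.29×10^-5 A between the plates.
Inverting I_d = ε₀ A dE/dt gives dE/dt = 9.29×10^-5 / (8.85×10^-12 · 0.03801) = 2.76×10^8 V/(m·s).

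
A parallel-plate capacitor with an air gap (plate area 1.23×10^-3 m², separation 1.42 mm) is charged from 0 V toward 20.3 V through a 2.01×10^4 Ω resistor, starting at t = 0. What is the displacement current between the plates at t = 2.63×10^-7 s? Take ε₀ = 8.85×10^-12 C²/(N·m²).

1.83×10^-4 A

C = ε₀A/d = (8.85×10^-12)(1.23×10^-3)/(1.42×10^-3) = 7.666×10^-12 F, so τ = RC = 1.541×10^-7 s.
The conduction current is I(t) = (V₀/R) e^(−t/τ), and the displacement current between the plates equals it.
t/τ = 1.707; I_d = (20.3/2.01×10^4) · e^(−1.707) = (1.010×10^-3)(0.1814) = 1.83×10^-4 A.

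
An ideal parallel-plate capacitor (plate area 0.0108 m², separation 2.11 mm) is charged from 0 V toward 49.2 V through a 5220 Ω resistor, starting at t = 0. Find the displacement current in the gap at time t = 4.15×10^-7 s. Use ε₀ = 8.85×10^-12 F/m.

C = ε₀A/d = (8.85×10^-12)(0.0108)/(2.11×10^-3) = 4.530×10^-11 F, so τ = RC = 2.365×10^-7 s.
The conduction current is I(t) = (V₀/R) e^(−t/τ), and the displacement current between the plates equals it.
t/τ = 1.755; I_d = (49.2/5220) · e^(−1.755) = (9.425×10^-3)(0.1729) = 1.63×10^-3 A.

1.63×10^-3 A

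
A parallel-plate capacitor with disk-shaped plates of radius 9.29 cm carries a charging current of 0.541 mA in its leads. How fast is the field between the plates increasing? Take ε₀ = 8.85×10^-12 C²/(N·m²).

The displacement current between the plates equals the conduction current, I_d = 0.541 mA.
Then dE/dt = I_d/(ε₀A) = 2.25×10^9 V/(m·s).

2.25×10^9 V/(m·s)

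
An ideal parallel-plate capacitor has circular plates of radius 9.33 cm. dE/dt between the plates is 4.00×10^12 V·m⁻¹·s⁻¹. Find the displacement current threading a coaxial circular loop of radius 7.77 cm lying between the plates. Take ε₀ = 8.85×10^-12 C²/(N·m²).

0.671 A

I_d = ε₀ dΦ_E/dt = ε₀ πR² (dE/dt) = (8.85×10^-12)(0.02735)(4.00×10^12) = 0.9682 A through the full plate area.
The field is uniform, so I_d,enc = I_d (r/R)² = (0.9682)(7.77/9.33)² = 0.671 A.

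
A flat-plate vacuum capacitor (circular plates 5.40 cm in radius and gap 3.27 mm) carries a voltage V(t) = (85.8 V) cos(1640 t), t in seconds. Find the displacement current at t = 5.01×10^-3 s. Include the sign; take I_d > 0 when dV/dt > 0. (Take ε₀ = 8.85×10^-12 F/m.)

dE/dt = (V₀ω/d)·−sin(ωt) with ωt = 8.2164 rad: (85.8)(1640)(-0.9350)/(3.27×10^-3) = -4.023×10^7 V/(m·s).
I_d = ε₀ A dE/dt = (8.85×10^-12)(9.161×10^-3)(-4.023×10^7) = -3.26×10^-6 A.

-3.26×10^-6 A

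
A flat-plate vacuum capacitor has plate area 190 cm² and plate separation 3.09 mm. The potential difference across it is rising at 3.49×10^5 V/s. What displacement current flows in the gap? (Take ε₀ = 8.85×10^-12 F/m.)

E = V/d so dE/dt = (dV/dt)/d = 1.129×10^8 V/(m·s), and I_d = ε₀ A dE/dt = (8.85×10^-12)(0.0190)(1.129×10^8) = 1.90×10^-5 A.

1.90×10^-5 A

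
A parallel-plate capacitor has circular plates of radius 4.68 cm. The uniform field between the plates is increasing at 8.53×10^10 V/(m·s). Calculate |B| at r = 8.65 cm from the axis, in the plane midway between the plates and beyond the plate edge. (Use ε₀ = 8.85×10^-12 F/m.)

Through the whole plate area (πR² = 6.881×10^-3 m²), I_d = ε₀ πR² dE/dt = 5.195×10^-3 A.
Outside the plates the loop encloses all of I_d, so B·2πr = μ₀ I_d and B = 1.20×10^-8 T.

1.20×10^-8 T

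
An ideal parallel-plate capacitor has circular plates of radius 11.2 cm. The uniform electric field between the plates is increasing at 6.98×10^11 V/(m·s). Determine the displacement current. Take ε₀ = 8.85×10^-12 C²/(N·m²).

0.243 A

With a uniform field, Φ_E = EA, so I_d = ε₀ A dE/dt = 0.243 A.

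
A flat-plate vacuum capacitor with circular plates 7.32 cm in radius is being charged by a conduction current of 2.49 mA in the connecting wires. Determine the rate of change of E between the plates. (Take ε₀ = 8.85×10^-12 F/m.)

The displacement current between the plates equals the conduction current, I_d = 2.49 mA.
Then dE/dt = I_d/(ε₀A) = 1.67×10^10 V/(m·s).

1.67×10^10 V/(m·s)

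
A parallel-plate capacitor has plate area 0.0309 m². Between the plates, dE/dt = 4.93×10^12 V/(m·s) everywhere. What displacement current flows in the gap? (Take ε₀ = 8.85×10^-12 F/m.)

1.35 A

I_d = ε₀ A (dE/dt) = (8.85×10^-12)(0.0309 m²)(4.93×10^12) = 1.35 A.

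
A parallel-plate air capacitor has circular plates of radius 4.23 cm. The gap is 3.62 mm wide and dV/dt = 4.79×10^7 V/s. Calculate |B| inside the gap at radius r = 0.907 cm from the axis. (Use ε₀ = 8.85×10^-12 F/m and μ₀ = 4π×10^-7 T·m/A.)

I_d = C dV/dt with C = ε₀πR²/d = 1.374×10^-11 F, so I_d = (1.374×10^-11)(4.79×10^7) = 6.581×10^-4 A.
An Ampèrian loop of radius r encloses a fraction (r/R)² of I_d. Then B·2πr = μ₀ I_d (r/R)², giving B = μ₀ I_d r/(2πR²) = 6.67×10^-10 T.

6.67×10^-10 T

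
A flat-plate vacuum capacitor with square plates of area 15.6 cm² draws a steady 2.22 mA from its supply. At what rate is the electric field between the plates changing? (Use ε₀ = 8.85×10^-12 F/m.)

1.61×10^11 V/(m·s)

The displacement current between the plates equals the conduction current, I_d = 2.22 mA.
Inverting I_d = ε₀ A dE/dt gives dE/dt = 2.22×10^-3 / (8.85×10^-12 · 1.56×10^-3) = 1.61×10^11 V/(m·s).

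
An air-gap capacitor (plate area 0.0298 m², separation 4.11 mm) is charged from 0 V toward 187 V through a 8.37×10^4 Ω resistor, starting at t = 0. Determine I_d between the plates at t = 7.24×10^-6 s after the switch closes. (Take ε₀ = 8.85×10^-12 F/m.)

5.80×10^-4 A

With C = ε₀A/d = (8.85×10^-12)(0.0298)/(4.11×10^-3) = 6.417×10^-11 F, the time constant is τ = RC = 5.371×10^-6 s, so t/τ = 1.348 and e^(−t/τ) = 0.2598.
I_d = I_cond = (V₀/R) e^(−t/τ) = (2.234×10^-3)(0.2598) = 5.80×10^-4 A.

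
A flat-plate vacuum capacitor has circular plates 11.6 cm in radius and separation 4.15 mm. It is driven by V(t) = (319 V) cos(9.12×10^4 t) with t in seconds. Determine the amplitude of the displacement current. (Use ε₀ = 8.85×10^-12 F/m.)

2.62×10^-3 A

(dE/dt)_max = V₀ω/d = 7.010×10^9 V/(m·s); ω = 9.12×10^4 rad/s.
I_d,max = ε₀ A (dE/dt)_max = (8.85×10^-12)(0.04227)(7.010×10^9) = 2.62×10^-3 A.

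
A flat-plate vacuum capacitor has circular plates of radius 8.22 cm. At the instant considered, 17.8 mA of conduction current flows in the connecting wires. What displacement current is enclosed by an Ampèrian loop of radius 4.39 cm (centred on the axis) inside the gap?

By continuity the displacement current in the gap matches the conduction current: I_d = 0.0178 A.
The field is uniform, so I_d,enc = I_d (r/R)² = (0.0178)(4.39/8.22)² = 5.08×10^-3 A.

5.08×10^-3 A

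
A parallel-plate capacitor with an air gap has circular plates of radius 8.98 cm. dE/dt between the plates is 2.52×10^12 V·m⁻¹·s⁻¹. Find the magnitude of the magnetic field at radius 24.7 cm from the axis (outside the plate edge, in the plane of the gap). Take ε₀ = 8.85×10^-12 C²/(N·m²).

Total displacement current: I_d = ε₀(πR²)(dE/dt) = (8.85×10^-12)(0.02533)(2.52×10^12) = 0.5649 A.
Outside the plates the loop encloses all of I_d, so B·2πr = μ₀ I_d and B = 4.57×10^-7 T.

4.57×10^-7 T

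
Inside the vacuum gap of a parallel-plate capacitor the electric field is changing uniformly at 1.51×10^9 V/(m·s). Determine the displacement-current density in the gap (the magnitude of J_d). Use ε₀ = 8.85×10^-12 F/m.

0.0134 A/m²

The displacement-current density is ε₀ ∂E/∂t = (8.85×10^-12)(1.51×10^9) = 0.0134 A/m².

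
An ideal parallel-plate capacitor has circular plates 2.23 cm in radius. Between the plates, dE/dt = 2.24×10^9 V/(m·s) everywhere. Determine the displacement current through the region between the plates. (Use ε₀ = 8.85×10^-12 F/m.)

I_d = ε₀ A (dE/dt) = (8.85×10^-12)(1.562×10^-3 m²)(2.24×10^9) = 3.10×10^-5 A.

3.10×10^-5 A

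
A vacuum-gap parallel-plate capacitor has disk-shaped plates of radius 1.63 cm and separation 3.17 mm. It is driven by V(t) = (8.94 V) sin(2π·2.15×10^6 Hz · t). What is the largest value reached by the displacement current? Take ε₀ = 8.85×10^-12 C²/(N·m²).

2.81×10^-4 A

(dE/dt)_max = V₀ω/d = 3.810×10^10 V/(m·s); ω = 2πf = 1.351×10^7 rad/s.
I_d,max = ε₀ A (dE/dt)_max = (8.85×10^-12)(8.347×10^-4)(3.810×10^10) = 2.81×10^-4 A.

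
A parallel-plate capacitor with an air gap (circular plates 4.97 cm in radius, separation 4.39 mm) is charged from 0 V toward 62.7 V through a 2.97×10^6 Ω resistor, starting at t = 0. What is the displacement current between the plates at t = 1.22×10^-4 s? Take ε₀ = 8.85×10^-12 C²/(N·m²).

1.53×10^-6 A

C = ε₀A/d = (8.85×10^-12)(7.760×10^-3)/(4.39×10^-3) = 1.564×10^-11 F, so τ = RC = 4.645×10^-5 s.
The conduction current is I(t) = (V₀/R) e^(−t/τ), and the displacement current between the plates equals it.
t/τ = 2.626; I_d = (62.7/2.97×10^6) · e^(−2.626) = (2.111×10^-5)(0.07237) = 1.53×10^-6 A.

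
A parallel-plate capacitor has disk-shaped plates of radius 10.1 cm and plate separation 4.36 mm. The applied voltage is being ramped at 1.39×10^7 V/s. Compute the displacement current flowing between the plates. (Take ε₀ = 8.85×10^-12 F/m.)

9.04×10^-4 A

E = V/d so dE/dt = (dV/dt)/d = 3.188×10^9 V/(m·s), and I_d = ε₀ A dE/dt = (8.85×10^-12)(0.03205)(3.188×10^9) = 9.04×10^-4 A.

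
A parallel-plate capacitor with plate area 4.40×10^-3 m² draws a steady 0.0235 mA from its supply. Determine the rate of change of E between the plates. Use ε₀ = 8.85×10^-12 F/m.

The displacement current between the plates equals the conduction current, I_d = 0.0235 mA.
Then dE/dt = I_d/(ε₀A) = 6.03×10^8 V/(m·s).

6.03×10^8 V/(m·s)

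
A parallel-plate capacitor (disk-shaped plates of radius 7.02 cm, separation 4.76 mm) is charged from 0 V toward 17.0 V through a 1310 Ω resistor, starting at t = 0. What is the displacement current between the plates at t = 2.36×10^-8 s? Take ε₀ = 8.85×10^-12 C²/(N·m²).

6.94×10^-3 A

C = ε₀A/d = (8.85×10^-12)(0.01548)/(4.76×10^-3) = 2.878×10^-11 F and τ = RC = 3.770×10^-8 s. I_d in the gap equals the RC charging current.
I_d(t) = (V₀/R) e^(−t/τ) = 0.01298 · e^(−0.6260) = 6.94×10^-3 A.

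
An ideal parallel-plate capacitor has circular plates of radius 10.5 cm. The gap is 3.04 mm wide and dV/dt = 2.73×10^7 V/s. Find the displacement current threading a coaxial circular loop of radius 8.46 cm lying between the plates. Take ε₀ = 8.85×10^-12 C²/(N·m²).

With E = V/d, dE/dt = 8.980×10^9 V/(m·s) and πR² = 0.03464 m², giving I_d = ε₀ πR² dE/dt = 2.753×10^-3 A.
Since J_d is uniform, the enclosed fraction is (r/R)² = 0.6492, giving I_d,enc = 1.79×10^-3 A.

1.79×10^-3 A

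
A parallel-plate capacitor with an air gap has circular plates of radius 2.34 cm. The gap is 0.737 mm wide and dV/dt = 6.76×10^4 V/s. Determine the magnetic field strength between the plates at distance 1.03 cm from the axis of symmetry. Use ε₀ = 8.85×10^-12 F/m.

With E = V/d, dE/dt = 9.172×10^7 V/(m·s) and πR² = 1.720×10^-3 m², giving I_d = ε₀ πR² dE/dt = 1.396×10^-6 A.
An Ampèrian loop of radius r encloses a fraction (r/R)² of I_d. Then B·2πr = μ₀ I_d (r/R)², giving B = μ₀ I_d r/(2πR²) = 5.25×10^-12 T.

5.25×10^-12 T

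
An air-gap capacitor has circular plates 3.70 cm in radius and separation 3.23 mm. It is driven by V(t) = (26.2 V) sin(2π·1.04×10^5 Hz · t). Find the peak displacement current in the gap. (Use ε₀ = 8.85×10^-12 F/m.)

2.02×10^-4 A

(dE/dt)_max = V₀ω/d = 5.301×10^9 V/(m·s); ω = 2πf = 6.535×10^5 rad/s.
I_d,max = ε₀ A (dE/dt)_max = (8.85×10^-12)(4.301×10^-3)(5.301×10^9) = 2.02×10^-4 A.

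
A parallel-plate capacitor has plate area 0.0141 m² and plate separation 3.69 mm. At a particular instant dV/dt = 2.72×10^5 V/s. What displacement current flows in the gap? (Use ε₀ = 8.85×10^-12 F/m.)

The field between the plates is E = V/d, so dE/dt = (2.72×10^5)/(3.69×10^-3 m) = 7.371×10^7 V/(m·s).
I_d = ε₀ A (dE/dt) = (8.85×10^-12)(0.0141)(7.371×10^7) = 9.20×10^-6 A.

9.20×10^-6 A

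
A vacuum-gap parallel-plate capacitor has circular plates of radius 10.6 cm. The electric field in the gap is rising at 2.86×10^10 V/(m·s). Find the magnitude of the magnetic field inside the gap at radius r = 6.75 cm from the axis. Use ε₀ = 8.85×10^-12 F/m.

1.07×10^-8 T

I_d = ε₀ dΦ_E/dt = ε₀ πR² (dE/dt) = (8.85×10^-12)(0.03530)(2.86×10^10) = 8.935×10^-3 A through the full plate area.
∮B·dl = μ₀ I_d,enc with I_d,enc = I_d r²/R² = 3.623×10^-3 A; so B = μ₀ I_d,enc/(2πr) = 1.07×10^-8 T.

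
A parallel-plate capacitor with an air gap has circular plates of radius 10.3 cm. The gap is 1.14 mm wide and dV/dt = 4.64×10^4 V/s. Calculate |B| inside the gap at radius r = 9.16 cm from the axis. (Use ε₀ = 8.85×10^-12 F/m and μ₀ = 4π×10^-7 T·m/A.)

With E = V/d, dE/dt = 4.070×10^7 V/(m·s) and πR² = 0.03333 m², giving I_d = ε₀ πR² dE/dt = 1.201×10^-5 A.
∮B·dl = μ₀ I_d,enc with I_d,enc = I_d r²/R² = 9.499×10^-6 A; so B = μ₀ I_d,enc/(2πr) = 2.07×10^-11 T.

2.07×10^-11 T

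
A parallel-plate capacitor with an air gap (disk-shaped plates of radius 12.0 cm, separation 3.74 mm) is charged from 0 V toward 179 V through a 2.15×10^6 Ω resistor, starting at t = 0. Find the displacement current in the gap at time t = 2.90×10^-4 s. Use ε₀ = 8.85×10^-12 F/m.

2.36×10^-5 A

With C = ε₀A/d = (8.85×10^-12)(0.04524)/(3.74×10^-3) = 1.071×10^-10 F, the time constant is τ = RC = 2.303×10^-4 s, so t/τ = 1.259 and e^(−t/τ) = 0.2839.
I_d = I_cond = (V₀/R) e^(−t/τ) = (8.326×10^-5)(0.2839) = 2.36×10^-5 A.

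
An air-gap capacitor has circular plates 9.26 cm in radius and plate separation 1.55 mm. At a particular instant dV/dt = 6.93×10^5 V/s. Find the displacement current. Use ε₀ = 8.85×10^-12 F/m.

The field between the plates is E = V/d, so dE/dt = (6.93×10^5)/(1.55×10^-3 m) = 4.471×10^8 V/(m·s).
I_d = ε₀ A (dE/dt) = (8.85×10^-12)(0.02694)(4.471×10^8) = 1.07×10^-4 A.

1.07×10^-4 A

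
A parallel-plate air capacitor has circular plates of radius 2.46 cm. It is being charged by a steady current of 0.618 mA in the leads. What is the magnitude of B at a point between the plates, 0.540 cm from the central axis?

No conduction current crosses the gap, so I_d there equals the 6.18×10^-4 A in the leads.
For r < R the Ampère–Maxwell law gives B(2πr) = μ₀ I_d (r²/R²), so B = μ₀ I_d r/(2πR²) = (4π×10^-7)(6.18×10^-4)(5.40×10^-3)/(2π·0.0246²) = 1.10×10^-9 T.

1.10×10^-9 T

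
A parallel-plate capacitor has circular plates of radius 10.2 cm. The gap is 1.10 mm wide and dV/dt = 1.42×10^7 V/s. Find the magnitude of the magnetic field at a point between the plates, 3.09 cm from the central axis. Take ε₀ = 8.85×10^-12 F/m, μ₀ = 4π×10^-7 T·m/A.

2.22×10^-9 T

With E = V/d, dE/dt = 1.291×10^10 V/(m·s) and πR² = 0.03269 m², giving I_d = ε₀ πR² dE/dt = 3.735×10^-3 A.
∮B·dl = μ₀ I_d,enc with I_d,enc = I_d r²/R² = 3.428×10^-4 A; so B = μ₀ I_d,enc/(2πr) = 2.22×10^-9 T.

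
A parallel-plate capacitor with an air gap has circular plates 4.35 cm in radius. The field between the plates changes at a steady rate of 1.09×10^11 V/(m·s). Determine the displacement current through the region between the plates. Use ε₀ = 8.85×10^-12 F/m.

With a uniform field, Φ_E = EA, so I_d = ε₀ A dE/dt = 5.73×10^-3 A.

5.73×10^-3 A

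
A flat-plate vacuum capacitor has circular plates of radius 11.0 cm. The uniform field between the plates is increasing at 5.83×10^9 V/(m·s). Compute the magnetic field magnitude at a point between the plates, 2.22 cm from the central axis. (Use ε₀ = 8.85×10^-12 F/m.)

Through the whole plate area (πR² = 0.03801 m²), I_d = ε₀ πR² dE/dt = 1.961×10^-3 A.
An Ampèrian loop of radius r encloses a fraction (r/R)² of I_d. Then B·2πr = μ₀ I_d (r/R)², giving B = μ₀ I_d r/(2πR²) = 7.20×10^-10 T.

7.20×10^-10 T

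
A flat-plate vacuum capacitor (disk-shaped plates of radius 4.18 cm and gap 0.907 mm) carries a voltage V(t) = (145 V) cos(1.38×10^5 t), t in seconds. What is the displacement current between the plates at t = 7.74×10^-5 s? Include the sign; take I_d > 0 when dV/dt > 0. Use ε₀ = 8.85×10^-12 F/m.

1.02×10^-3 A

dE/dt = (V₀ω/d)·−sin(ωt) with ωt = 10.6812 rad: (145)(1.38×10^5)(0.9510)/(9.07×10^-4) = 2.098×10^10 V/(m·s).
I_d = ε₀ A dE/dt = (8.85×10^-12)(5.489×10^-3)(2.098×10^10) = 1.02×10^-3 A.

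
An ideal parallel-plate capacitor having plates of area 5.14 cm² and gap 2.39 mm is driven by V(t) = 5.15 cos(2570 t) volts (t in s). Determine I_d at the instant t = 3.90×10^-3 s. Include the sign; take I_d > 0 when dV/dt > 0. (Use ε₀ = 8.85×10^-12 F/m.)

dE/dt = (V₀ω/d)·−sin(ωt) with ωt = 10.023 rad: (5.15)(2570)(0.5632)/(2.39×10^-3) = 3.119×10^6 V/(m·s).
I_d = ε₀ A dE/dt = (8.85×10^-12)(5.14×10^-4)(3.119×10^6) = 1.42×10^-8 A.

1.42×10^-8 A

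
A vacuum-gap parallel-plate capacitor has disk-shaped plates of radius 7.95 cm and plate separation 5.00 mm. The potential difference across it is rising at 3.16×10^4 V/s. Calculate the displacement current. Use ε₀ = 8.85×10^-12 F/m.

1.11×10^-6 A

E = V/d so dE/dt = (dV/dt)/d = 6.320×10^6 V/(m·s), and I_d = ε₀ A dE/dt = (8.85×10^-12)(0.01986)(6.320×10^6) = 1.11×10^-6 A.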